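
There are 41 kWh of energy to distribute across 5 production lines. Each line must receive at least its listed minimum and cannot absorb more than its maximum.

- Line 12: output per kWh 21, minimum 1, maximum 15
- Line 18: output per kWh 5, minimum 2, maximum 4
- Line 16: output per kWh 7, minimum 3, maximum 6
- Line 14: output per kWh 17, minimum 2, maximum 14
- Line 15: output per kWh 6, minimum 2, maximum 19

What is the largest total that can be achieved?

629

Meeting every minimum uses 1+2+3+2+2 = 10 kWh, leaving 31.
Rank by output per kWh: Line 12 21 > Line 14 17 > Line 16 7 > Line 15 6 > Line 18 5.
Give Line 12 14 more to hit its cap of 15 — 17 left.
Line 14 takes 12 more to reach its cap of 14 — 5 left.
Give Line 16 3 more to hit its cap of 6 — 2 left.
Line 15 has room for 17 more but only 2 remain, so it gets 4.
Total = 21×15 + 5×2 + 7×6 + 17×14 + 6×4 = 629.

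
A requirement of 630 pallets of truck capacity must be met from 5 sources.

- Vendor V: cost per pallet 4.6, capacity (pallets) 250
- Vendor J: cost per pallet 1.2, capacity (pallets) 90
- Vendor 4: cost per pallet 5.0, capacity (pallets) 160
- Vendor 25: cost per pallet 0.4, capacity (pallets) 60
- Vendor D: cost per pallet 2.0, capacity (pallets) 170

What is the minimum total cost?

1922

Fill from the cheapest source first.
Vendor 25 at 0.4: take all 60 pallets — 570 still needed.
Take 90 from Vendor J at 1.2 — need 480 more.
Vendor D (2.0): use full 170 — 310 pallets to go.
Take 250 from Vendor V at 4.6 — need 60 more.
Vendor 4 (5.0): take the remaining 60 — done.
Cost = 60×0.4 + 90×1.2 + 170×2.0 + 250×4.6 + 60×5.0 = 1922.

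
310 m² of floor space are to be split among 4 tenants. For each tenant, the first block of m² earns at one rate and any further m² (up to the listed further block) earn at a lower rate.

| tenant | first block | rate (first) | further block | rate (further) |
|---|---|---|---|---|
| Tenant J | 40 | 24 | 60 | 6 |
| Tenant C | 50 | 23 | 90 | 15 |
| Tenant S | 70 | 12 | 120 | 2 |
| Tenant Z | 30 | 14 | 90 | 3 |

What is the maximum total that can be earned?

Treat each block as its own option and order by rate: Tenant J/T1 24 > Tenant C/T1 23 > Tenant C/T2 15 > Tenant Z/T1 14 > Tenant S/T1 12 > Tenant J/T2 6 > Tenant Z/T2 3 > Tenant S/T2 2.
Tenant J T1 at 24: fill all 40 — 270 left.
Tenant C/T1 (23): +50 — 220 left.
Tenant C/T2 (15): +90 — 130 left.
Tenant Z T1 at 14: fill all 30 — 100 left.
Fill Tenant S T1 block (70 at 12) — 30 left.
Tenant J/T2: +30 of 60 at 6; pool empty.
Total = 24×40 + 23×50 + 15×90 + 14×30 + 12×70 + 6×30 = 4900.

4900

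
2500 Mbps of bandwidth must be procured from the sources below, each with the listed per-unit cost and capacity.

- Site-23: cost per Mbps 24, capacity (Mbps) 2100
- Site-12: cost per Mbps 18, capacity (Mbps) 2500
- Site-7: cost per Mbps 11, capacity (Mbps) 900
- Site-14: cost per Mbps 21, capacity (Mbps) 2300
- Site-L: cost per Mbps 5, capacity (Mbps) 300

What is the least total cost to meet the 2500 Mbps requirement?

Cheapest first:
Site-L at 5: take all 300 Mbps — 2200 still needed.
Take 900 from Site-7 at 11 — need 1300 more.
Site-12 at 18: take 1300 of its 2500 — requirement met.
Site-14, Site-23: unused.
Cost = 300×5 + 900×11 + 1300×18 = 34800.

34800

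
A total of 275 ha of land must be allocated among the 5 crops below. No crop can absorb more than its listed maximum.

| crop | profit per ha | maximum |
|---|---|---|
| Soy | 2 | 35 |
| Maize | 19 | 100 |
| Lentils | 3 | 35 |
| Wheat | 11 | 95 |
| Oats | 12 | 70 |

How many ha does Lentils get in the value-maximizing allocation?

10

Order the crops by profit per ha: Maize 19 > Oats 12 > Wheat 11 > Lentils 3 > Soy 2.
Maize: +100 to 100 (cap) — 175 left.
Give Oats 70 to hit its cap of 70 — 105 left.
Give Wheat 95 to hit its cap of 95 — 10 left.
Only 10 left; Lentils takes them to reach 10.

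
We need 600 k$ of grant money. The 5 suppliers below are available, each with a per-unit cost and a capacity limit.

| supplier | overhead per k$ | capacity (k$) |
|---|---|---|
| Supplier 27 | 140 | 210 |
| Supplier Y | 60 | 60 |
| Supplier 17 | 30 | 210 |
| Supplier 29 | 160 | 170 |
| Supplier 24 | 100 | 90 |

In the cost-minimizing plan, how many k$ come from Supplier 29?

Fill from the cheapest supplier first.
Take 210 from Supplier 17 at 30 ; need 390 more.
Take 60 from Supplier Y at 60 ; need 330 more.
Supplier 24 at 100: take all 90 k$ ; 240 still needed.
Take 210 from Supplier 27 at 140 ; need 30 more.
Supplier 29 at 160: take 30 of its 170 ; requirement met.

30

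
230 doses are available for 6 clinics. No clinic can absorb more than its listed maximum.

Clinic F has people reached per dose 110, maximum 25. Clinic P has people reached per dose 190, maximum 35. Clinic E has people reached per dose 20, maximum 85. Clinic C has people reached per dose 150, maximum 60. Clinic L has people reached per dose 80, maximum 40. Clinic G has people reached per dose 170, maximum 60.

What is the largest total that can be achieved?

Highest people reached per dose first: Clinic P 190 > Clinic G 170 > Clinic C 150 > Clinic F 110 > Clinic L 80 > Clinic E 20.
Give Clinic P 35 to hit its cap of 35 — 195 left.
Give Clinic G 60 to hit its cap of 60 — 135 left.
Give Clinic C 60 to hit its cap of 60 — 75 left.
Clinic F: +25 to 25 (cap) — 50 left.
Give Clinic L 40 to hit its cap of 40 — 10 left.
Clinic E: +10 (room for 85) → 10. Pool exhausted.
Total = 110×25 + 190×35 + 20×10 + 150×60 + 80×40 + 170×60 = 32000.

32000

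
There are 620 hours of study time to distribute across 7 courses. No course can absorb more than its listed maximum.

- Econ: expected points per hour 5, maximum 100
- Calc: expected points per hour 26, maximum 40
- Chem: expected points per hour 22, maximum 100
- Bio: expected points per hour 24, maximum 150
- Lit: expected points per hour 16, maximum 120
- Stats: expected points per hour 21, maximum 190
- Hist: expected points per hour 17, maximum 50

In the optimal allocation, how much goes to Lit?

Order the courses by expected points per hour: Calc 26 > Bio 24 > Chem 22 > Stats 21 > Hist 17 > Lit 16 > Econ 5.
Give Calc 40 to hit its cap of 40 → 580 left.
Give Bio 150 to hit its cap of 150 → 430 left.
Chem takes 100 to reach its cap of 100 → 330 left.
Stats takes 190 to reach its cap of 190 → 140 left.
Hist: +50 to 50 (cap) → 90 left.
Lit has room for 120 but only 90 remain, so it gets 90.

90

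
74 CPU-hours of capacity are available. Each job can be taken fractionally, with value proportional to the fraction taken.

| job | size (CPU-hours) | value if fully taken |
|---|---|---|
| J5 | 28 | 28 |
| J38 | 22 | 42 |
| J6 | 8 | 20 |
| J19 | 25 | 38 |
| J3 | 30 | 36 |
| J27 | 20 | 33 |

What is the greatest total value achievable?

Sort by value density: J6 20/8≈2.5, J38 42/22≈1.91, J27 33/20≈1.65, J19 38/25≈1.52, J3 36/30≈1.2, J5 28/28≈1.
Take all of J6 (8 CPU-hours, value 20) → 66 CPU-hours left.
All 22 CPU-hours of J38 fit (value 42) → 44 remain.
Take all of J27 (20 CPU-hours, value 33) → 24 CPU-hours left.
Fill the last 24 CPU-hours with part of J19: 24/25 of it earns 36.48.
Total value = 131.48.

131.48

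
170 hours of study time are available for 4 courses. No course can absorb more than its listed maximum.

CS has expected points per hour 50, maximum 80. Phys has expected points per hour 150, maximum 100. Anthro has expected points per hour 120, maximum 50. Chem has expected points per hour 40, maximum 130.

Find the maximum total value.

22000

Rank by expected points per hour: Phys 150 > Anthro 120 > CS 50 > Chem 40.
Phys: +100 to 100 (cap) — 70 left.
Anthro takes 50 to reach its cap of 50 — 20 left.
Only 20 left; CS takes them to reach 20.
Total = 50×20 + 150×100 + 120×50 = 22000.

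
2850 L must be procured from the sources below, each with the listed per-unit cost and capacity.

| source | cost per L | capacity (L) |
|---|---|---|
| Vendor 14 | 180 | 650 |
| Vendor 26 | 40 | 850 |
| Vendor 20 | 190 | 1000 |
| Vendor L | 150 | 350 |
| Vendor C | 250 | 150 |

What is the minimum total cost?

Use sources in increasing cost order.
Take 850 from Vendor 26 at 40 — need 2000 more.
Vendor L (150): use full 350 — 1650 L to go.
Vendor 14 at 180: take all 650 L — 1000 still needed.
Vendor 20 (190): use full 1000 — 0 L to go.
Vendor C: unused.
Cost = 850×40 + 350×150 + 650×180 + 1000×190 = 393500.

393500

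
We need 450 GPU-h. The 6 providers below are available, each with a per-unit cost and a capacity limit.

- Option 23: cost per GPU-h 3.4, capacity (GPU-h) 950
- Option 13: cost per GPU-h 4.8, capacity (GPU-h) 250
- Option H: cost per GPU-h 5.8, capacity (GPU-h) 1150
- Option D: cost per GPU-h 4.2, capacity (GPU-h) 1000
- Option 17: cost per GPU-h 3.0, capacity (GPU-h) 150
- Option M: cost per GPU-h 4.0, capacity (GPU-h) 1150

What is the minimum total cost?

Cheapest first:
Option 17 (3.0): use full 150 — 300 GPU-h to go.
Option 23 (3.4): take the remaining 300 — done.
Option M, Option D, Option 13, Option H: unused.
Cost = 150×3.0 + 300×3.4 = 1470.

1470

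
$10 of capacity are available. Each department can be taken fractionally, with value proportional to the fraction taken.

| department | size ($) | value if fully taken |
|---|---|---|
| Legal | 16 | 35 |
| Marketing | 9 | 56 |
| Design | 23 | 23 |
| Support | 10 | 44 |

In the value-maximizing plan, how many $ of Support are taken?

1

Best value per unit of size first: Marketing 56/9≈6.22, Support 44/10≈4.4, Legal 35/16≈2.19, Design 23/23≈1.
All 9 $ of Marketing fit (value 56) — 1 remain.
Only 1 $ remain; take 1/10 of Support for value 44×1/10 = 4.4.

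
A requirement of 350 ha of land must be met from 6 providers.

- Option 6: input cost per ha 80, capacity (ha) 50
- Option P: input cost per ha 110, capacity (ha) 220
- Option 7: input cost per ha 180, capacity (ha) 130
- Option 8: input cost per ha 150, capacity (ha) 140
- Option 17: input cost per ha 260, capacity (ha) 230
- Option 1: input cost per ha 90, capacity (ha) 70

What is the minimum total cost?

Fill from the cheapest provider first.
Option 6 at 80: take all 50 ha → 300 still needed.
Option 1 at 90: take all 70 ha → 230 still needed.
Take 220 from Option P at 110 → need 10 more.
Option 8 at 150: take 10 of its 140 → requirement met.
Option 7, Option 17: unused.
Cost = 50×80 + 70×90 + 220×110 + 10×150 = 36000.

36000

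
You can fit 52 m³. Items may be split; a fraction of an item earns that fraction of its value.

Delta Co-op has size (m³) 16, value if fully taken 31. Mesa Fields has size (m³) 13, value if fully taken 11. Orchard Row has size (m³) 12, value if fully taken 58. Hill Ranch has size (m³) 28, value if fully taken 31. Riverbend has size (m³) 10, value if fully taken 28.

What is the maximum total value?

132.5

Rank by value-to-size ratio: Orchard Row 58/12≈4.83, Riverbend 28/10≈2.8, Delta Co-op 31/16≈1.94, Hill Ranch 31/28≈1.11, Mesa Fields 11/13≈0.846.
Orchard Row: take in full, 12 m³ for value 58 — 40 left.
Riverbend: take in full, 10 m³ for value 28 — 30 left.
Take all of Delta Co-op (16 m³, value 31) — 14 m³ left.
14 m³ left: a 14/28 share of Hill Ranch gives 31×14/28 = 15.5.
Total value = 132.5.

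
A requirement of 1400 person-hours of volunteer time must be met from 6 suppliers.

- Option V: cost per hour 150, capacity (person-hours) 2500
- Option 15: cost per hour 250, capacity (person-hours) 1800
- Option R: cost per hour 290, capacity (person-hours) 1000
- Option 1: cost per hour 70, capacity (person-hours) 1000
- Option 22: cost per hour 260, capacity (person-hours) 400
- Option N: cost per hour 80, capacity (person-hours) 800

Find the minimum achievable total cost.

102000

Use suppliers in increasing cost order.
Option 1 (70): use full 1000 ; 400 person-hours to go.
Take 400 from Option N at 80 to finish.
Option V, Option 15, Option 22, Option R: unused.
Cost = 1000×70 + 400×80 = 102000.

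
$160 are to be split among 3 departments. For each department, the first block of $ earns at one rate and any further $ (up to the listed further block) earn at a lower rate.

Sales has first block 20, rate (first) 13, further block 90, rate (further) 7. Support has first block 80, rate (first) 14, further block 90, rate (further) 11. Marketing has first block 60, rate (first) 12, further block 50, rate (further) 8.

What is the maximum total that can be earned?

2100

Order all 6 blocks by rate: Support/T1 14 > Sales/T1 13 > Marketing/T1 12 > Support/T2 11 > Marketing/T2 8 > Sales/T2 7.
Support/T1 (14): +80 → 80 left.
Sales T1 at 13: fill all 20 → 60 left.
Fill Marketing T1 block (60 at 12) → 0 left.
Total = 14×80 + 13×20 + 12×60 = 2100.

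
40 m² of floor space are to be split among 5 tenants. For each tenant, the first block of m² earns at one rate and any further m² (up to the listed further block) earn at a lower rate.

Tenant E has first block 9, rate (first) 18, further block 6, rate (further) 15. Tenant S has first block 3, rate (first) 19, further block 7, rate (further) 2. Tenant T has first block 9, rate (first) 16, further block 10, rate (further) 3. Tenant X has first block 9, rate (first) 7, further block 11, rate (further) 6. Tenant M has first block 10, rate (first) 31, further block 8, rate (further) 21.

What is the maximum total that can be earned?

Treat each block as its own option and order by rate: Tenant M/tier1 31 > Tenant M/tier2 21 > Tenant S/tier1 19 > Tenant E/tier1 18 > Tenant T/tier1 16 > Tenant E/tier2 15 > Tenant X/tier1 7 > Tenant X/tier2 6 > Tenant T/tier2 3 > Tenant S/tier2 2.
Tenant M tier1 at 31: fill all 10 ; 30 left.
Tenant M tier2 at 21: fill all 8 ; 22 left.
Tenant S tier1 at 19: fill all 3 ; 19 left.
Fill Tenant E tier1 block (9 at 18) ; 10 left.
Fill Tenant T tier1 block (9 at 16) ; 1 left.
Tenant E/tier2: +1 of 6 at 15; pool empty.
Total = 31×10 + 21×8 + 19×3 + 18×9 + 16×9 + 15×1 = 856.

856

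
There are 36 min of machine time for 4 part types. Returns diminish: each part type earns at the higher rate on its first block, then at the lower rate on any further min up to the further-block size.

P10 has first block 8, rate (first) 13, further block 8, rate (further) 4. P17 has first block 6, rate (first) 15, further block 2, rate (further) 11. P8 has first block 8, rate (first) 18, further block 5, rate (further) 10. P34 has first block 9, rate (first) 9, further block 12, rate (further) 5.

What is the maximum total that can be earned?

Rank every tier by rate: P8/first 18 > P17/first 15 > P10/first 13 > P17/second 11 > P8/second 10 > P34/first 9 > P34/second 5 > P10/second 4.
P8/first (18): +8 ; 28 left.
P17/first (15): +6 ; 22 left.
Fill P10 first block (8 at 13) ; 14 left.
P17/second (11): +2 ; 12 left.
P8/second (10): +5 ; 7 left.
7 remain; put them into P34 first at 9.
Total = 18×8 + 15×6 + 13×8 + 11×2 + 10×5 + 9×7 = 473.

473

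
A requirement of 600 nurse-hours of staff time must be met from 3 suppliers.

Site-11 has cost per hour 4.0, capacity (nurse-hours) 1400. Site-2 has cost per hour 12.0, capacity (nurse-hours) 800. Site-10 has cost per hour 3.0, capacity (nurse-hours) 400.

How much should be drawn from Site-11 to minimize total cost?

200

Fill from the cheapest supplier first.
Site-10 (3.0): use full 400 — 200 nurse-hours to go.
Site-11 at 4.0: take 200 of its 1400 — requirement met.
Site-2: unused.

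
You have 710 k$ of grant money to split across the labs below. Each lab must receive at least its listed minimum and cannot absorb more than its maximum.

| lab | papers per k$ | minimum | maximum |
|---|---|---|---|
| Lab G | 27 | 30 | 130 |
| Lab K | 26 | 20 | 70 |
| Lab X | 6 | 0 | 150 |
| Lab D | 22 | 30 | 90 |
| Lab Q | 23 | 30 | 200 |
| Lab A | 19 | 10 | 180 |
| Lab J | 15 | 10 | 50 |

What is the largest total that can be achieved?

15930

Meeting every minimum uses 30+20+0+30+30+10+10 = 130 k$, leaving 580.
Highest papers per k$ first: Lab G 27 > Lab K 26 > Lab Q 23 > Lab D 22 > Lab A 19 > Lab J 15 > Lab X 6.
Lab G takes 100 more to reach its cap of 130 — 480 left.
Give Lab K 50 more to hit its cap of 70 — 430 left.
Lab Q: +170 to 200 (cap) — 260 left.
Lab D takes 60 more to reach its cap of 90 — 200 left.
Give Lab A 170 more to hit its cap of 180 — 30 left.
Lab J has room for 40 more but only 30 remain, so it gets 40.
Total = 27×130 + 26×70 + 22×90 + 23×200 + 19×180 + 15×40 = 15930.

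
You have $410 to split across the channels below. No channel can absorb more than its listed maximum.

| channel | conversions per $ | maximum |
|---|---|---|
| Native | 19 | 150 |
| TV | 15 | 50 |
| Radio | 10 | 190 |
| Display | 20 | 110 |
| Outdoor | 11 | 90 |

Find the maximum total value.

6890

Rank by conversions per $: Display 20 > Native 19 > TV 15 > Outdoor 11 > Radio 10.
Display takes 110 to reach its cap of 110 — 300 left.
Native: +150 to 150 (cap) — 150 left.
TV: +50 to 50 (cap) — 100 left.
Give Outdoor 90 to hit its cap of 90 — 10 left.
Radio: +10 (room for 190) → 10. Pool exhausted.
Total = 19×150 + 15×50 + 10×10 + 20×110 + 11×90 = 6890.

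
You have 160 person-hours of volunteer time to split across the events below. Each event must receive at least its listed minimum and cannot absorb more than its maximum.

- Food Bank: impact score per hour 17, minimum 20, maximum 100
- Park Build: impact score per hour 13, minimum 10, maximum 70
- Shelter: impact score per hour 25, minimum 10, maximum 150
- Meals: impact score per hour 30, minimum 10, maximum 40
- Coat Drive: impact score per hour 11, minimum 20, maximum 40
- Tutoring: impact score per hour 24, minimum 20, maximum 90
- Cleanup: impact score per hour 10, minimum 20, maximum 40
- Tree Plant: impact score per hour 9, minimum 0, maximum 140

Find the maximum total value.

3320

Meeting every minimum uses 20+10+10+10+20+20+20+0 = 110 person-hours, leaving 50.
Rank by impact score per hour: Meals 30 > Shelter 25 > Tutoring 24 > Food Bank 17 > Park Build 13 > Coat Drive 11 > Cleanup 10 > Tree Plant 9.
Meals: +30 to 40 (cap) → 20 left.
Shelter: +20 (room for 140) → 30. Pool exhausted.
Total = 17×20 + 13×10 + 25×30 + 30×40 + 11×20 + 24×20 + 10×20 = 3320.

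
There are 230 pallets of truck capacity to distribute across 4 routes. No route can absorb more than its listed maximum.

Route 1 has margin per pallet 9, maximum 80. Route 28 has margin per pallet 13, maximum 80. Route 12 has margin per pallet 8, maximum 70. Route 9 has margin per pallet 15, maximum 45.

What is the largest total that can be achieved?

Rank by margin per pallet: Route 9 15 > Route 28 13 > Route 1 9 > Route 12 8.
Route 9: +45 to 45 (cap) ; 185 left.
Route 28: +80 to 80 (cap) ; 105 left.
Route 1: +80 to 80 (cap) ; 25 left.
Route 12: +25 (room for 70) → 25. Pool exhausted.
Total = 9×80 + 13×80 + 8×25 + 15×45 = 2635.

2635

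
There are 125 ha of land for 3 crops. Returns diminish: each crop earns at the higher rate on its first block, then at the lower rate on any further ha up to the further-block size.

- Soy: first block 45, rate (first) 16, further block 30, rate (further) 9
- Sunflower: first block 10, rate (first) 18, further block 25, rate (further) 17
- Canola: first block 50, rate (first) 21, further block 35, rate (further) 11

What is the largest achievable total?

Rank every tier by rate: Canola/T1 21 > Sunflower/T1 18 > Sunflower/T2 17 > Soy/T1 16 > Canola/T2 11 > Soy/T2 9.
Canola T1 at 21: fill all 50 — 75 left.
Sunflower/T1 (18): +10 — 65 left.
Fill Sunflower T2 block (25 at 17) — 40 left.
40 remain; put them into Soy T1 at 16.
Total = 21×50 + 18×10 + 17×25 + 16×40 = 2295.

2295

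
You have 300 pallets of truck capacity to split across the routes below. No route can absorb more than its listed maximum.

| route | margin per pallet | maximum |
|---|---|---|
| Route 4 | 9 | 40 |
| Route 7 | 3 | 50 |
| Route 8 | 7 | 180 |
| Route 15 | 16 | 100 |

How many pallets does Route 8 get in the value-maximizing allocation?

Rank by margin per pallet: Route 15 16 > Route 4 9 > Route 8 7 > Route 7 3.
Route 15 takes 100 to reach its cap of 100 ; 200 left.
Give Route 4 40 to hit its cap of 40 ; 160 left.
Route 8 has room for 180 but only 160 remain, so it gets 160.

160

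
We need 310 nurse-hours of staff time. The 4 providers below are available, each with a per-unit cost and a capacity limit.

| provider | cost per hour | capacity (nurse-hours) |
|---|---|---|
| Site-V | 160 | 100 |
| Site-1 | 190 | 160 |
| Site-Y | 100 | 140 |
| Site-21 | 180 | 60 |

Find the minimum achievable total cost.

Cheapest first:
Site-Y (100): use full 140 — 170 nurse-hours to go.
Site-V (160): use full 100 — 70 nurse-hours to go.
Take 60 from Site-21 at 180 — need 10 more.
Site-1 (190): take the remaining 10 — done.
Cost = 140×100 + 100×160 + 60×180 + 10×190 = 42700.

42700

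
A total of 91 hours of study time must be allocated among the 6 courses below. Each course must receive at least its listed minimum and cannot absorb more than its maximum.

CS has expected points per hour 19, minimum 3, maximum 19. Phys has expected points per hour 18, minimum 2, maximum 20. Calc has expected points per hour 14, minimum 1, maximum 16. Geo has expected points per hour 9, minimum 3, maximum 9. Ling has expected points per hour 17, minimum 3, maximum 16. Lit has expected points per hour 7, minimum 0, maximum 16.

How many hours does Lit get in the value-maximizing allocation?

Meeting every minimum uses 3+2+1+3+3+0 = 12 hours, leaving 79.
Highest expected points per hour first: CS 19 > Phys 18 > Ling 17 > Calc 14 > Geo 9 > Lit 7.
CS: +16 to 19 (cap) → 63 left.
Phys: +18 to 20 (cap) → 45 left.
Ling takes 13 more to reach its cap of 16 → 32 left.
Calc takes 15 more to reach its cap of 16 → 17 left.
Give Geo 6 more to hit its cap of 9 → 11 left.
Lit: +11 (room for 16) → 11. Pool exhausted.

11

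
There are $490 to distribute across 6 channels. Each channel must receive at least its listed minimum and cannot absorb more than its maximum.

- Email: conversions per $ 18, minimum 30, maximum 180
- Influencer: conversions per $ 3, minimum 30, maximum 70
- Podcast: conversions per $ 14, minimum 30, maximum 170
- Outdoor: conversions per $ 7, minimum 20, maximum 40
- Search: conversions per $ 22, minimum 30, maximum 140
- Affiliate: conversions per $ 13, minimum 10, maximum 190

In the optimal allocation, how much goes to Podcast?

110

Meeting every minimum uses 30+30+30+20+30+10 = 150 $, leaving 340.
Rank by conversions per $: Search 22 > Email 18 > Podcast 14 > Affiliate 13 > Outdoor 7 > Influencer 3.
Search: +110 to 140 (cap) → 230 left.
Email takes 150 more to reach its cap of 180 → 80 left.
Podcast: +80 (room for 140) → 110. Pool exhausted.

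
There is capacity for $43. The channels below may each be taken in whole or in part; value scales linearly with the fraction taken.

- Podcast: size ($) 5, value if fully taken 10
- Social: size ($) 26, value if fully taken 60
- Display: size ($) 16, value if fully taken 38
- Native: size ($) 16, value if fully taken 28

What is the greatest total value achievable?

100

Sort by value density: Display 38/16≈2.38, Social 60/26≈2.31, Podcast 10/5≈2, Native 28/16≈1.75.
Display: take in full, 16 $ for value 38 → 27 left.
All 26 $ of Social fit (value 60) → 1 remain.
Fill the last 1 $ with part of Podcast: 1/5 of it earns 2.
Total value = 100.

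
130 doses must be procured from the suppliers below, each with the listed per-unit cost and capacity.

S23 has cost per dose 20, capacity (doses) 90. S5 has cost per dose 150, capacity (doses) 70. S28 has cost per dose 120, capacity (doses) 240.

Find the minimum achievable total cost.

Use suppliers in increasing cost order.
S23 (20): use full 90 — 40 doses to go.
S28 (120): take the remaining 40 — done.
S5: unused.
Cost = 90×20 + 40×120 = 6600.

6600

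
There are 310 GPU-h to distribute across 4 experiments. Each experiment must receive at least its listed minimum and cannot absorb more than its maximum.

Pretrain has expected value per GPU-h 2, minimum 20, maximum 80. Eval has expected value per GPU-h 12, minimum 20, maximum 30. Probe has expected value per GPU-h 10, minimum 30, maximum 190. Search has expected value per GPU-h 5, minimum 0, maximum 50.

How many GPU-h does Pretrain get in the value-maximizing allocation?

40

Meeting every minimum uses 20+20+30+0 = 70 GPU-h, leaving 240.
Highest expected value per GPU-h first: Eval 12 > Probe 10 > Search 5 > Pretrain 2.
Give Eval 10 more to hit its cap of 30 ; 230 left.
Probe takes 160 more to reach its cap of 190 ; 70 left.
Give Search 50 more to hit its cap of 50 ; 20 left.
Only 20 left; Pretrain takes them to reach 40.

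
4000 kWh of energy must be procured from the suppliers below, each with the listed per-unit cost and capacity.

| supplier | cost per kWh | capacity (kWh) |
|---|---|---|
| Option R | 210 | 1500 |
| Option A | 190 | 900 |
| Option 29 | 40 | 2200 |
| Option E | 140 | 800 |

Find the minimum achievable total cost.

Use suppliers in increasing cost order.
Option 29 at 40: take all 2200 kWh ; 1800 still needed.
Take 800 from Option E at 140 ; need 1000 more.
Take 900 from Option A at 190 ; need 100 more.
Take 100 from Option R at 210 to finish.
Cost = 2200×40 + 800×140 + 900×190 + 100×210 = 392000.

392000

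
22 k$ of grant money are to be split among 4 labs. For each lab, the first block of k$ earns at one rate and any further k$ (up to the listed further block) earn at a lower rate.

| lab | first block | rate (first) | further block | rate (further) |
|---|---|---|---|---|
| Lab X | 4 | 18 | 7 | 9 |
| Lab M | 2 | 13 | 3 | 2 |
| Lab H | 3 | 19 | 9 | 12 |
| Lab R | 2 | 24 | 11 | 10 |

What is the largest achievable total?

Treat each block as its own option and order by rate: Lab R/tier1 24 > Lab H/tier1 19 > Lab X/tier1 18 > Lab M/tier1 13 > Lab H/tier2 12 > Lab R/tier2 10 > Lab X/tier2 9 > Lab M/tier2 2.
Lab R/tier1 (24): +2 — 20 left.
Lab H/tier1 (19): +3 — 17 left.
Lab X/tier1 (18): +4 — 13 left.
Lab M/tier1 (13): +2 — 11 left.
Lab H/tier2 (12): +9 — 2 left.
Lab R tier2 at 10: only 2 left, fill 2.
Total = 24×2 + 19×3 + 18×4 + 13×2 + 12×9 + 10×2 = 331.

331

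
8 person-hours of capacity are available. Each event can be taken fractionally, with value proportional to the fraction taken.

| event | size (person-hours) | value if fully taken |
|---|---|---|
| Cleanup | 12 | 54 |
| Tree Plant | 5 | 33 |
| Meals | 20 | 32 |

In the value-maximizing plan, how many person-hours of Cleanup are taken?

Rank by value-to-size ratio: Tree Plant 33/5≈6.6, Cleanup 54/12≈4.5, Meals 32/20≈1.6.
Tree Plant: take in full, 5 person-hours for value 33 ; 3 left.
3 person-hours left: a 3/12 share of Cleanup gives 54×3/12 = 13.5.

3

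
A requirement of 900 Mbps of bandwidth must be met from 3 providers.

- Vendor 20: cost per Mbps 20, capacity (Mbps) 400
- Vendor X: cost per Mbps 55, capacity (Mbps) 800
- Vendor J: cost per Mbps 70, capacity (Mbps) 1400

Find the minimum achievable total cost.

35500

Cheapest first:
Take 400 from Vendor 20 at 20 → need 500 more.
Vendor X (55): take the remaining 500 → done.
Vendor J: unused.
Cost = 400×20 + 500×55 = 35500.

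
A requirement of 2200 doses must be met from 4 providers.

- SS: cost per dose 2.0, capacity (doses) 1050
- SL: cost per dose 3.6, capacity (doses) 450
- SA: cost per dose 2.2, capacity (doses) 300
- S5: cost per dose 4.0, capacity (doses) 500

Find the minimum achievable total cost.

Cheapest first:
Take 1050 from SS at 2.0 → need 1150 more.
SA at 2.2: take all 300 doses → 850 still needed.
Take 450 from SL at 3.6 → need 400 more.
S5 at 4.0: take 400 of its 500 → requirement met.
Cost = 1050×2.0 + 300×2.2 + 450×3.6 + 400×4.0 = 5980.

5980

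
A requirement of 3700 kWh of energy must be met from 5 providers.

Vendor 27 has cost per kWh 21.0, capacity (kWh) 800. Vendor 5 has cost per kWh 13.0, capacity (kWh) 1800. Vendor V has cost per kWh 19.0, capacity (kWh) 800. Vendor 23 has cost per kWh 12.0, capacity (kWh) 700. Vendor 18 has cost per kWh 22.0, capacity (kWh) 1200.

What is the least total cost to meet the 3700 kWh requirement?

55400

Cheapest first:
Take 700 from Vendor 23 at 12.0 — need 3000 more.
Take 1800 from Vendor 5 at 13.0 — need 1200 more.
Vendor V (19.0): use full 800 — 400 kWh to go.
Vendor 27 (21.0): take the remaining 400 — done.
Vendor 18: unused.
Cost = 700×12.0 + 1800×13.0 + 800×19.0 + 400×21.0 = 55400.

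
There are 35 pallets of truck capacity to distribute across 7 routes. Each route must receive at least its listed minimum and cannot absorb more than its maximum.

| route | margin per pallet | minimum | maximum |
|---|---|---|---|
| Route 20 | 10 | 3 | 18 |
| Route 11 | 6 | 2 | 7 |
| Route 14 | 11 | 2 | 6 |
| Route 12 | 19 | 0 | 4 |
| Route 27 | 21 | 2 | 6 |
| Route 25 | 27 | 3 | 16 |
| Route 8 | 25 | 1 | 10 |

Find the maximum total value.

Meeting every minimum uses 3+2+2+0+2+3+1 = 13 pallets, leaving 22.
Order the routes by margin per pallet: Route 25 27 > Route 8 25 > Route 27 21 > Route 12 19 > Route 14 11 > Route 20 10 > Route 11 6.
Route 25: +13 to 16 (cap) → 9 left.
Route 8: +9 to 10 (cap) → 0 left.
Total = 10×3 + 6×2 + 11×2 + 21×2 + 27×16 + 25×10 = 788.

788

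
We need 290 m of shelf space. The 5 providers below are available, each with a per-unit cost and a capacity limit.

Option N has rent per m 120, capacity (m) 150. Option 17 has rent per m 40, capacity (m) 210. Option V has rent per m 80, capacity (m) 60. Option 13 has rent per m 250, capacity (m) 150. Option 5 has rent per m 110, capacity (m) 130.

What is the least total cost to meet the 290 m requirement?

15400

Cheapest first:
Take 210 from Option 17 at 40 — need 80 more.
Option V at 80: take all 60 m — 20 still needed.
Option 5 at 110: take 20 of its 130 — requirement met.
Option N, Option 13: unused.
Cost = 210×40 + 60×80 + 20×110 = 15400.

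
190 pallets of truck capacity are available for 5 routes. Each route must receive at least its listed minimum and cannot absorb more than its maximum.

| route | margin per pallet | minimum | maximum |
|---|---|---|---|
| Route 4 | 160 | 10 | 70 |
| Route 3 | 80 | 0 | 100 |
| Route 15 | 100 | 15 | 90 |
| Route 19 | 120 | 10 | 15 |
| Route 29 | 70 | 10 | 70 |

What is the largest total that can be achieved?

Meeting every minimum uses 10+0+15+10+10 = 45 pallets, leaving 145.
Rank by margin per pallet: Route 4 160 > Route 19 120 > Route 15 100 > Route 3 80 > Route 29 70.
Give Route 4 60 more to hit its cap of 70 — 85 left.
Route 19: +5 to 15 (cap) — 80 left.
Route 15 takes 75 more to reach its cap of 90 — 5 left.
Route 3: +5 (room for 100) → 5. Pool exhausted.
Total = 160×70 + 80×5 + 100×90 + 120×15 + 70×10 = 23100.

23100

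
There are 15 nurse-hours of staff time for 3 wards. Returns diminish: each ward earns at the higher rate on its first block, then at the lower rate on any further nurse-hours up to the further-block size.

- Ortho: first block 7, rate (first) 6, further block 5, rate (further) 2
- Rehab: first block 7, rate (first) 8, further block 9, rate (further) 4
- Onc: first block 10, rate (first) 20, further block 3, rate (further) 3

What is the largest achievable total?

240

Treat each block as its own option and order by rate: Onc/first 20 > Rehab/first 8 > Ortho/first 6 > Rehab/second 4 > Onc/second 3 > Ortho/second 2.
Onc first at 20: fill all 10 → 5 left.
5 remain; put them into Rehab first at 8.
Total = 20×10 + 8×5 = 240.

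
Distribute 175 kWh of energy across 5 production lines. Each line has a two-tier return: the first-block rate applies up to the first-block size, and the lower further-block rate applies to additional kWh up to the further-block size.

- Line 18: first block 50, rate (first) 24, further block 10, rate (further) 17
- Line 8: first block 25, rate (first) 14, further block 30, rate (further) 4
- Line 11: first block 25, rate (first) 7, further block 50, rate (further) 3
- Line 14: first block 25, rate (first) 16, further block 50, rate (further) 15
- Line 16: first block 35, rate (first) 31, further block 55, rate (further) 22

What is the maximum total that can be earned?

4065

Treat each block as its own option and order by rate: Line 16/T1 31 > Line 18/T1 24 > Line 16/T2 22 > Line 18/T2 17 > Line 14/T1 16 > Line 14/T2 15 > Line 8/T1 14 > Line 11/T1 7 > Line 8/T2 4 > Line 11/T2 3.
Line 16 T1 at 31: fill all 35 → 140 left.
Line 18/T1 (24): +50 → 90 left.
Line 16 T2 at 22: fill all 55 → 35 left.
Line 18/T2 (17): +10 → 25 left.
Line 14/T1 (16): +25 → 0 left.
Total = 31×35 + 24×50 + 22×55 + 17×10 + 16×25 = 4065.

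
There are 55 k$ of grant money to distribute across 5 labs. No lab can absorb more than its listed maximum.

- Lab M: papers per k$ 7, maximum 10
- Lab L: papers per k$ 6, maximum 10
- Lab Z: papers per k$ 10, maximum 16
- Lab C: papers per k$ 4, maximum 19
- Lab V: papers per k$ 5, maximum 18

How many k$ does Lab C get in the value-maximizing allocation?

Highest papers per k$ first: Lab Z 10 > Lab M 7 > Lab L 6 > Lab V 5 > Lab C 4.
Give Lab Z 16 to hit its cap of 16 → 39 left.
Lab M: +10 to 10 (cap) → 29 left.
Give Lab L 10 to hit its cap of 10 → 19 left.
Lab V: +18 to 18 (cap) → 1 left.
Lab C has room for 19 but only 1 remain, so it gets 1.

1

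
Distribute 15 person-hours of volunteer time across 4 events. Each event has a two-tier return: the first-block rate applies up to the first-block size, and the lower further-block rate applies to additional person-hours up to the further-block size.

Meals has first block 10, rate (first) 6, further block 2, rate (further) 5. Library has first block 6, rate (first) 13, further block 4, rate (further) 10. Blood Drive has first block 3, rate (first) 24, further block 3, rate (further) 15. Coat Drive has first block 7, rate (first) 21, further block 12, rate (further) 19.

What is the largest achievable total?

Treat each block as its own option and order by rate: Blood Drive/tier1 24 > Coat Drive/tier1 21 > Coat Drive/tier2 19 > Blood Drive/tier2 15 > Library/tier1 13 > Library/tier2 10 > Meals/tier1 6 > Meals/tier2 5.
Fill Blood Drive tier1 block (3 at 24) — 12 left.
Fill Coat Drive tier1 block (7 at 21) — 5 left.
Coat Drive/tier2: +5 of 12 at 19; pool empty.
Total = 24×3 + 21×7 + 19×5 = 314.

314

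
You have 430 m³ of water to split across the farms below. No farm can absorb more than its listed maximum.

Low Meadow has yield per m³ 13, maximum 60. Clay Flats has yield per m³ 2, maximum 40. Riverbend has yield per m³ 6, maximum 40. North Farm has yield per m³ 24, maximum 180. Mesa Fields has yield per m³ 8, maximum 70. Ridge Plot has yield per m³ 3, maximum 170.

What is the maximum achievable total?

Rank by yield per m³: North Farm 24 > Low Meadow 13 > Mesa Fields 8 > Riverbend 6 > Ridge Plot 3 > Clay Flats 2.
North Farm: +180 to 180 (cap) — 250 left.
Give Low Meadow 60 to hit its cap of 60 — 190 left.
Mesa Fields: +70 to 70 (cap) — 120 left.
Riverbend: +40 to 40 (cap) — 80 left.
Ridge Plot: +80 (room for 170) → 80. Pool exhausted.
Total = 13×60 + 6×40 + 24×180 + 8×70 + 3×80 = 6140.

6140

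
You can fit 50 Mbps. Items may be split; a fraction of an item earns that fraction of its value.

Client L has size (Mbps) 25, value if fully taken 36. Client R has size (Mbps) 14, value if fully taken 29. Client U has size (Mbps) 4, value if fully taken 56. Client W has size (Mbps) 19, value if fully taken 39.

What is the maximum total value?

Best value per unit of size first: Client U 56/4≈14, Client R 29/14≈2.07, Client W 39/19≈2.05, Client L 36/25≈1.44.
Take all of Client U (4 Mbps, value 56) ; 46 Mbps left.
Take all of Client R (14 Mbps, value 29) ; 32 Mbps left.
Client W: take in full, 19 Mbps for value 39 ; 13 left.
13 Mbps left: a 13/25 share of Client L gives 36×13/25 = 18.72.
Total value = 142.72.

142.72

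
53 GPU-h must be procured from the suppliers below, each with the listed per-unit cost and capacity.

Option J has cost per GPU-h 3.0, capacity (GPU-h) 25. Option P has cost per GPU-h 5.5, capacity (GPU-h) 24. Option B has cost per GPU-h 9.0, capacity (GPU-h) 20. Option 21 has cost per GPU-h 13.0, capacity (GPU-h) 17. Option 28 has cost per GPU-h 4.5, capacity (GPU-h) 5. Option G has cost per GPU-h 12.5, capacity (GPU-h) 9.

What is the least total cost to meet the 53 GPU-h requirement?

224

Use suppliers in increasing cost order.
Take 25 from Option J at 3.0 → need 28 more.
Take 5 from Option 28 at 4.5 → need 23 more.
Option P (5.5): take the remaining 23 → done.
Option B, Option G, Option 21: unused.
Cost = 25×3.0 + 5×4.5 + 23×5.5 = 224.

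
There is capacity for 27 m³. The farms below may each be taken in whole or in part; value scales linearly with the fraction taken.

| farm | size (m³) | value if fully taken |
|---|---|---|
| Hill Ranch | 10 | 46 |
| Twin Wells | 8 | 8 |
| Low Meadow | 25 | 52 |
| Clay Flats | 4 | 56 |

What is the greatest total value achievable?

129.04

Sort by value density: Clay Flats 56/4≈14, Hill Ranch 46/10≈4.6, Low Meadow 52/25≈2.08, Twin Wells 8/8≈1.
All 4 m³ of Clay Flats fit (value 56) — 23 remain.
All 10 m³ of Hill Ranch fit (value 46) — 13 remain.
Only 13 m³ remain; take 13/25 of Low Meadow for value 52×13/25 = 27.04.
Total value = 129.04.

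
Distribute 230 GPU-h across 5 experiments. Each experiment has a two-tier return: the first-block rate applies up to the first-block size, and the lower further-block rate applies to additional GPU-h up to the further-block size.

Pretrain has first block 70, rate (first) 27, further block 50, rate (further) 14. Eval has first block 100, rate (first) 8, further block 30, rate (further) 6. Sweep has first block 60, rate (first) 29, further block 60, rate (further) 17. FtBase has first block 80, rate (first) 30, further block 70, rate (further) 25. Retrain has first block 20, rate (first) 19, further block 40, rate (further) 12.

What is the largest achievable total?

Treat each block as its own option and order by rate: FtBase/T1 30 > Sweep/T1 29 > Pretrain/T1 27 > FtBase/T2 25 > Retrain/T1 19 > Sweep/T2 17 > Pretrain/T2 14 > Retrain/T2 12 > Eval/T1 8 > Eval/T2 6.
Fill FtBase T1 block (80 at 30) ; 150 left.
Fill Sweep T1 block (60 at 29) ; 90 left.
Pretrain T1 at 27: fill all 70 ; 20 left.
FtBase/T2: +20 of 70 at 25; pool empty.
Total = 30×80 + 29×60 + 27×70 + 25×20 = 6530.

6530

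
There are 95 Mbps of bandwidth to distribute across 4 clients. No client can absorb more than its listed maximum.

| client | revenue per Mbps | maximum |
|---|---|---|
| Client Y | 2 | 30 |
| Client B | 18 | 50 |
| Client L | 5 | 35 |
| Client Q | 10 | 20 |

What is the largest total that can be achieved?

1225

Highest revenue per Mbps first: Client B 18 > Client Q 10 > Client L 5 > Client Y 2.
Give Client B 50 to hit its cap of 50 ; 45 left.
Give Client Q 20 to hit its cap of 20 ; 25 left.
Client L has room for 35 but only 25 remain, so it gets 25.
Total = 18×50 + 5×25 + 10×20 = 1225.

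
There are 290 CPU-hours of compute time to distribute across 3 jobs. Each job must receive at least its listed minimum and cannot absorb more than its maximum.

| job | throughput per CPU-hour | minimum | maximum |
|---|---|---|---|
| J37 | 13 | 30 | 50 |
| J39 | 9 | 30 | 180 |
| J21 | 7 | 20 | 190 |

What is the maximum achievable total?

2690

Meeting every minimum uses 30+30+20 = 80 CPU-hours, leaving 210.
Highest throughput per CPU-hour first: J37 13 > J39 9 > J21 7.
Give J37 20 more to hit its cap of 50 → 190 left.
J39: +150 to 180 (cap) → 40 left.
J21 has room for 170 more but only 40 remain, so it gets 60.
Total = 13×50 + 9×180 + 7×60 = 2690.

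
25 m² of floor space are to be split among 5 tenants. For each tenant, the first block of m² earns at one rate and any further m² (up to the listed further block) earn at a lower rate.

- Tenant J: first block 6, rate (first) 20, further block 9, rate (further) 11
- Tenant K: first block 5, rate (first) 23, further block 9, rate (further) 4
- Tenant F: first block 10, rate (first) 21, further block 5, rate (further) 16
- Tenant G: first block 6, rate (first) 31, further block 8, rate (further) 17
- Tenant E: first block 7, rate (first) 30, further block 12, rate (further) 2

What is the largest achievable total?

Order all 10 blocks by rate: Tenant G/first 31 > Tenant E/first 30 > Tenant K/first 23 > Tenant F/first 21 > Tenant J/first 20 > Tenant G/second 17 > Tenant F/second 16 > Tenant J/second 11 > Tenant K/second 4 > Tenant E/second 2.
Fill Tenant G first block (6 at 31) — 19 left.
Tenant E first at 30: fill all 7 — 12 left.
Tenant K first at 23: fill all 5 — 7 left.
Tenant F/first: +7 of 10 at 21; pool empty.
Total = 31×6 + 30×7 + 23×5 + 21×7 = 658.

658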